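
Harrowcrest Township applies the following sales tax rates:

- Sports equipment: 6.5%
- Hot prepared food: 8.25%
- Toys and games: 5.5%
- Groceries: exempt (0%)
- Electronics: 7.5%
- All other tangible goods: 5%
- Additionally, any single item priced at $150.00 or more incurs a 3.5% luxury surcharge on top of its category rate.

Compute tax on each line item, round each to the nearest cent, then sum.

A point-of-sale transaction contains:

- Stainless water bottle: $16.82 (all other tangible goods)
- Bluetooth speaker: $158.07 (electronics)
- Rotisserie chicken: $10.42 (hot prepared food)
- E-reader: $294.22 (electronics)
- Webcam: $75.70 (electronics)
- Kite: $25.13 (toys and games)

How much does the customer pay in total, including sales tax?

$638.87

Stainless water bottle $16.82: all other tangible goods → 5% → $0.84
Bluetooth speaker $158.07: electronics → 7.5% + 3.5% surcharge = 11% → $17.39
Rotisserie chicken $10.42: hot prepared food → 8.25% → $0.86
E-reader $294.22: electronics → 7.5% + 3.5% surcharge = 11% → $32.36
Webcam $75.70: electronics → 7.5% → $5.68
Kite $25.13: toys and games → 5.5% → $1.38
Subtotal = $580.36; tax = $58.51; total due = $638.87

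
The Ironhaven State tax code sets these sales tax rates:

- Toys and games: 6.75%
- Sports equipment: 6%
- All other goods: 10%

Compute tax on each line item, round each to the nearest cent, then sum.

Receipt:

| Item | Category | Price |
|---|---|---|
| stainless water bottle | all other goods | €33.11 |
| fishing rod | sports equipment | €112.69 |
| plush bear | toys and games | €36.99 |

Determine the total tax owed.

€12.57

Stainless water bottle €33.11: all other goods → 10% → €3.31
Fishing rod €112.69: sports equipment → 6% → €6.76
Plush bear €36.99: toys and games → 6.75% → €2.50
Total tax = €3.31 + €6.76 + €2.50 = €12.57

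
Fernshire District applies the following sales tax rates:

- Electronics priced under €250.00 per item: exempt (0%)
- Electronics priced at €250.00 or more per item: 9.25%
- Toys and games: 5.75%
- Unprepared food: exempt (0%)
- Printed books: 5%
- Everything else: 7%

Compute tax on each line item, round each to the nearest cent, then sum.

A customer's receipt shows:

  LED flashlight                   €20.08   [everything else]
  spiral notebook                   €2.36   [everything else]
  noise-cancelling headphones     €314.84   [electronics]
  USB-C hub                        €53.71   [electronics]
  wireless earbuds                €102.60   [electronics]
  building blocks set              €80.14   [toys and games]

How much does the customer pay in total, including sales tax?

LED flashlight €20.08: everything else → 7% → €1.41
Spiral notebook €2.36: everything else → 7% → €0.17
Noise-cancelling headphones €314.84: electronics, €250.00 or more → 9.25% → €29.12
USB-C hub €53.71: electronics, under €250.00 → 0% → €0.00
Wireless earbuds €102.60: electronics, under €250.00 → 0% → €0.00
Building blocks set €80.14: toys and games → 5.75% → €4.61
Subtotal = €573.73; tax = €35.31; total due = €609.04

€609.04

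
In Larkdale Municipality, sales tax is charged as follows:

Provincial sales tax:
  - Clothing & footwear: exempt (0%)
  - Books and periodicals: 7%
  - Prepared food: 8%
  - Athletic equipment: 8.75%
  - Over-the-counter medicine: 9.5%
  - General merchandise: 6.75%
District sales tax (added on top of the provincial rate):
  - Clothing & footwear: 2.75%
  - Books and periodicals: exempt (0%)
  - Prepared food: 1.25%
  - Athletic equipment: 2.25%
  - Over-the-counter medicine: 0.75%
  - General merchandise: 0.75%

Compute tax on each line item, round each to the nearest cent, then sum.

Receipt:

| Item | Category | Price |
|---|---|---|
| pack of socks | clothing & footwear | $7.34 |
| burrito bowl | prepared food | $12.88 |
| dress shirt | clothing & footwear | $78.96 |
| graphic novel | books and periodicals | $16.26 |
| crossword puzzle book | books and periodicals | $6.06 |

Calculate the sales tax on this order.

$5.12

Pack of socks $7.34: clothing & footwear → 0% + 2.75% district = 2.75% → $0.20
Burrito bowl $12.88: prepared food → 8% + 1.25% district = 9.25% → $1.19
Dress shirt $78.96: clothing & footwear → 0% + 2.75% district = 2.75% → $2.17
Graphic novel $16.26: books and periodicals → 7% + 0% district = 7% → $1.14
Crossword puzzle book $6.06: books and periodicals → 7% + 0% district = 7% → $0.42
Total tax = $0.20 + $1.19 + $2.17 + $1.14 + $0.42 = $5.12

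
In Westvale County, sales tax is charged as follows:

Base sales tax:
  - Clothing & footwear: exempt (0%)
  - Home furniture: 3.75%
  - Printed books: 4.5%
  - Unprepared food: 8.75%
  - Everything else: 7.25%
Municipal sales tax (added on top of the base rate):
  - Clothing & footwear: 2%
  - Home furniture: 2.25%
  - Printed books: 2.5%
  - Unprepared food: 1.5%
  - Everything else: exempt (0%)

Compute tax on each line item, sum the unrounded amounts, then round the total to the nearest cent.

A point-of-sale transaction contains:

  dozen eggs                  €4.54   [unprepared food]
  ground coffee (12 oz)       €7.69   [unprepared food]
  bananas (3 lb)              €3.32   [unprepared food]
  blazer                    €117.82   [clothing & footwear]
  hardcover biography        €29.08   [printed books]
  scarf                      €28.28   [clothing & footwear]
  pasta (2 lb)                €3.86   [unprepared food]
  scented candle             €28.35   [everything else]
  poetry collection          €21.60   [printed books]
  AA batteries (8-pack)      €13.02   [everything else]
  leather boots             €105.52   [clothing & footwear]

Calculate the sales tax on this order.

Dozen eggs €4.54: unprepared food → 8.75% + 1.5% municipal = 10.25% → €0.46535
Ground coffee (12 oz) €7.69: unprepared food → 8.75% + 1.5% municipal = 10.25% → €0.788225
Bananas (3 lb) €3.32: unprepared food → 8.75% + 1.5% municipal = 10.25% → €0.3403
Blazer €117.82: clothing & footwear → 0% + 2% municipal = 2% → €2.3564
Hardcover biography €29.08: printed books → 4.5% + 2.5% municipal = 7% → €2.0356
Scarf €28.28: clothing & footwear → 0% + 2% municipal = 2% → €0.5656
Pasta (2 lb) €3.86: unprepared food → 8.75% + 1.5% municipal = 10.25% → €0.39565
Scented candle €28.35: everything else → 7.25% + 0% municipal = 7.25% → €2.055375
Poetry collection €21.60: printed books → 4.5% + 2.5% municipal = 7% → €1.512
AA batteries (8-pack) €13.02: everything else → 7.25% + 0% municipal = 7.25% → €0.94395
Leather boots €105.52: clothing & footwear → 0% + 2% municipal = 2% → €2.1104
Unrounded tax sum = €13.56885 → €13.57

€13.57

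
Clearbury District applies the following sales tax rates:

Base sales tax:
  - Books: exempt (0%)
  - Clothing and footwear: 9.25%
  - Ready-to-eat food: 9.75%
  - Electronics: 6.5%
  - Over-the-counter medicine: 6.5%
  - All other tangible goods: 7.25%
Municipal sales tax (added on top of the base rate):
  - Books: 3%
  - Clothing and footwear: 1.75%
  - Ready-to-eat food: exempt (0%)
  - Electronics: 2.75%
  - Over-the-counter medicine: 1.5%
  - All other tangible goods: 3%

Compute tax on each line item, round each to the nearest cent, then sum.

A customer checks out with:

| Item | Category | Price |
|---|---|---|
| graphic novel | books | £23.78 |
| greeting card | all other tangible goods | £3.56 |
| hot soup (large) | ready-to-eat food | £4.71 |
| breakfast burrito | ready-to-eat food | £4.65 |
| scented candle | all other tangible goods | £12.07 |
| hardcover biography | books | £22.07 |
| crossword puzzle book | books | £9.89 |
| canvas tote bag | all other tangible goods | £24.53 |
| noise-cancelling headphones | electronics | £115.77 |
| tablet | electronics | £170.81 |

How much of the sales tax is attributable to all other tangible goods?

Greeting card £3.56: all other tangible goods → 7.25% + 3% municipal = 10.25% → £0.36
Scented candle £12.07: all other tangible goods → 7.25% + 3% municipal = 10.25% → £1.24
Canvas tote bag £24.53: all other tangible goods → 7.25% + 3% municipal = 10.25% → £2.51
Tax on all other tangible goods = £0.36 + £1.24 + £2.51 = £4.11

£4.11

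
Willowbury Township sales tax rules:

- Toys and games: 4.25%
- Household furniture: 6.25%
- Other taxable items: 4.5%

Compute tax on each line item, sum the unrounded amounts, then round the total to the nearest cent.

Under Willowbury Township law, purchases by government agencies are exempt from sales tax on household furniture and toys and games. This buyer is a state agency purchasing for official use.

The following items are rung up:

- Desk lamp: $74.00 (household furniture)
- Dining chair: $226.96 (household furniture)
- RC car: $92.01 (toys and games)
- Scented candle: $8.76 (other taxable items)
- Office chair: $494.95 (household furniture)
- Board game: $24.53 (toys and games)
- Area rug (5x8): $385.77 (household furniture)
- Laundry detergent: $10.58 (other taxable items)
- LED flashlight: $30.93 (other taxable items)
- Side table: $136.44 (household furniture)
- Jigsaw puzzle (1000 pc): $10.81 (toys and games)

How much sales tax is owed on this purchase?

$2.26

Desk lamp $74.00: household furniture, buyer-exempt → 0% → $0.00
Dining chair $226.96: household furniture, buyer-exempt → 0% → $0.00
RC car $92.01: toys and games, buyer-exempt → 0% → $0.00
Scented candle $8.76: other taxable items → 4.5% → $0.3942
Office chair $494.95: household furniture, buyer-exempt → 0% → $0.00
Board game $24.53: toys and games, buyer-exempt → 0% → $0.00
Area rug (5x8) $385.77: household furniture, buyer-exempt → 0% → $0.00
Laundry detergent $10.58: other taxable items → 4.5% → $0.4761
LED flashlight $30.93: other taxable items → 4.5% → $1.39185
Side table $136.44: household furniture, buyer-exempt → 0% → $0.00
Jigsaw puzzle (1000 pc) $10.81: toys and games, buyer-exempt → 0% → $0.00
Unrounded tax sum = $2.26215 → $2.26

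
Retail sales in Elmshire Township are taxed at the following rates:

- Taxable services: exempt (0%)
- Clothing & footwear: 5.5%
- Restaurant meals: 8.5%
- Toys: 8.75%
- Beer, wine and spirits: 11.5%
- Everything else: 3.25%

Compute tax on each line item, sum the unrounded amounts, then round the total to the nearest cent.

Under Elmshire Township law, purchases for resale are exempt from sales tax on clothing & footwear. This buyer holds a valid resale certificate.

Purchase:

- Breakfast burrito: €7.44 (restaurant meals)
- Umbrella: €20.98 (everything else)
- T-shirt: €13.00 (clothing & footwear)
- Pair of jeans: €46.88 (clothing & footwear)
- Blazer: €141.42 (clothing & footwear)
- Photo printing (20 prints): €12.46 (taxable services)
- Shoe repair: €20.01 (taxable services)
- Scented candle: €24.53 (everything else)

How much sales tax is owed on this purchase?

Breakfast burrito €7.44: restaurant meals → 8.5% → €0.6324
Umbrella €20.98: everything else → 3.25% → €0.68185
T-shirt €13.00: clothing & footwear, buyer-exempt → 0% → €0.00
Pair of jeans €46.88: clothing & footwear, buyer-exempt → 0% → €0.00
Blazer €141.42: clothing & footwear, buyer-exempt → 0% → €0.00
Photo printing (20 prints) €12.46: taxable services → 0% → €0.00
Shoe repair €20.01: taxable services → 0% → €0.00
Scented candle €24.53: everything else → 3.25% → €0.797225
Unrounded tax sum = €2.111475 → €2.11

€2.11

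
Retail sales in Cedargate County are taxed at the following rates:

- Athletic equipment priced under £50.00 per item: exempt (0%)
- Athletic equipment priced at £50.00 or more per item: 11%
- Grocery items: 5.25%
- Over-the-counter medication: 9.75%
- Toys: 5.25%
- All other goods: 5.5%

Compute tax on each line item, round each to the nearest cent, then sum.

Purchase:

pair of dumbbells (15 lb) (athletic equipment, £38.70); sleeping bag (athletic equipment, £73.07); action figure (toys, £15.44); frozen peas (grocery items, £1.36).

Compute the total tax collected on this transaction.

£8.92

Pair of dumbbells (15 lb) £38.70: athletic equipment, under £50.00 → 0% → £0.00
Sleeping bag £73.07: athletic equipment, £50.00 or more → 11% → £8.04
Action figure £15.44: toys → 5.25% → £0.81
Frozen peas £1.36: grocery items → 5.25% → £0.07
Total tax = £8.04 + £0.81 + £0.07 = £8.92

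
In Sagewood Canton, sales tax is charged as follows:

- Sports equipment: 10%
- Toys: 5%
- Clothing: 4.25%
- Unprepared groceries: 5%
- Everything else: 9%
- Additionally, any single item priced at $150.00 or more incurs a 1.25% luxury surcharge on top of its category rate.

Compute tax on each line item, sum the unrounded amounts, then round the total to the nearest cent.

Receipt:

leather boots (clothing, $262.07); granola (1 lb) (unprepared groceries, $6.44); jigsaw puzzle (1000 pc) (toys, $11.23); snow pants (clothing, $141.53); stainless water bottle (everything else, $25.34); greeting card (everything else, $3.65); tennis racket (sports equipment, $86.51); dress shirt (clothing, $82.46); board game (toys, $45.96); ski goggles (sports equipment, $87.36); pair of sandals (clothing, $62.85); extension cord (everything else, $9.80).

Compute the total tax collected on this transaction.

$50.66

Leather boots $262.07: clothing → 4.25% + 1.25% surcharge = 5.5% → $14.41385
Granola (1 lb) $6.44: unprepared groceries → 5% → $0.322
Jigsaw puzzle (1000 pc) $11.23: toys → 5% → $0.5615
Snow pants $141.53: clothing → 4.25% → $6.015025
Stainless water bottle $25.34: everything else → 9% → $2.2806
Greeting card $3.65: everything else → 9% → $0.3285
Tennis racket $86.51: sports equipment → 10% → $8.651
Dress shirt $82.46: clothing → 4.25% → $3.50455
Board game $45.96: toys → 5% → $2.298
Ski goggles $87.36: sports equipment → 10% → $8.736
Pair of sandals $62.85: clothing → 4.25% → $2.671125
Extension cord $9.80: everything else → 9% → $0.882
Unrounded tax sum = $50.66415 → $50.66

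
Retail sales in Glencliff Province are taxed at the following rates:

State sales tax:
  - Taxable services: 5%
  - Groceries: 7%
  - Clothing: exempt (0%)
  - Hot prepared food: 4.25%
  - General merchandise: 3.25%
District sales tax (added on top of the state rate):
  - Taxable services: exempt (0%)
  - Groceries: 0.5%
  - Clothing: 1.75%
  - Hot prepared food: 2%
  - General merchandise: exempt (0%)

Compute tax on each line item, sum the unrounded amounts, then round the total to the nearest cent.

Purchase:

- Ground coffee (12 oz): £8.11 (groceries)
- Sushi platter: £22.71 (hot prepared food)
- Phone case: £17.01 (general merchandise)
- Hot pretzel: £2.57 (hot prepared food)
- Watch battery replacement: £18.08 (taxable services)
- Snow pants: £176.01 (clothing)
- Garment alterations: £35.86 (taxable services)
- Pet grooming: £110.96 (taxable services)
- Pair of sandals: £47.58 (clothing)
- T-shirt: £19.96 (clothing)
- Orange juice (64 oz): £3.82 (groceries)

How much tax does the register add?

Ground coffee (12 oz) £8.11: groceries → 7% + 0.5% district = 7.5% → £0.60825
Sushi platter £22.71: hot prepared food → 4.25% + 2% district = 6.25% → £1.419375
Phone case £17.01: general merchandise → 3.25% + 0% district = 3.25% → £0.552825
Hot pretzel £2.57: hot prepared food → 4.25% + 2% district = 6.25% → £0.160625
Watch battery replacement £18.08: taxable services → 5% + 0% district = 5% → £0.904
Snow pants £176.01: clothing → 0% + 1.75% district = 1.75% → £3.080175
Garment alterations £35.86: taxable services → 5% + 0% district = 5% → £1.793
Pet grooming £110.96: taxable services → 5% + 0% district = 5% → £5.548
Pair of sandals £47.58: clothing → 0% + 1.75% district = 1.75% → £0.83265
T-shirt £19.96: clothing → 0% + 1.75% district = 1.75% → £0.3493
Orange juice (64 oz) £3.82: groceries → 7% + 0.5% district = 7.5% → £0.2865
Unrounded tax sum = £15.5347 → £15.53

£15.53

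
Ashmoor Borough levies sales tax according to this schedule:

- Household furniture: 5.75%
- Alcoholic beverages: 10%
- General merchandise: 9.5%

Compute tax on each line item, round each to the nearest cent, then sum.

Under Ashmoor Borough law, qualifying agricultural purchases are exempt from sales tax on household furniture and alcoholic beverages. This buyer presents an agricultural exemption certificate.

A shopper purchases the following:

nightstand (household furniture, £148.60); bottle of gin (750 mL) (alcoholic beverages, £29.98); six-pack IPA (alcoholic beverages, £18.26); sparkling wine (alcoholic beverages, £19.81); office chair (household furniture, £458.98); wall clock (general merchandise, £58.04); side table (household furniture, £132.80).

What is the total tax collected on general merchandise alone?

£5.51

Wall clock £58.04: general merchandise → 9.5% → £5.51
Tax on general merchandise = £5.51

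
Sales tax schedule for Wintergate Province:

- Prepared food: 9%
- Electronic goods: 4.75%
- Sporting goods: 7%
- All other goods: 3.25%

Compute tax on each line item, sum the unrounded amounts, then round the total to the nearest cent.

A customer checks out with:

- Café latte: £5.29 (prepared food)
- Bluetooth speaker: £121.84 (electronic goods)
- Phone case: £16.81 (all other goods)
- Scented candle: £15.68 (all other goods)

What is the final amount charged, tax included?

£166.94

Café latte £5.29: prepared food → 9% → £0.4761
Bluetooth speaker £121.84: electronic goods → 4.75% → £5.7874
Phone case £16.81: all other goods → 3.25% → £0.546325
Scented candle £15.68: all other goods → 3.25% → £0.5096
Subtotal = £159.62; unrounded tax = £7.319425 → £7.32; total due = £166.94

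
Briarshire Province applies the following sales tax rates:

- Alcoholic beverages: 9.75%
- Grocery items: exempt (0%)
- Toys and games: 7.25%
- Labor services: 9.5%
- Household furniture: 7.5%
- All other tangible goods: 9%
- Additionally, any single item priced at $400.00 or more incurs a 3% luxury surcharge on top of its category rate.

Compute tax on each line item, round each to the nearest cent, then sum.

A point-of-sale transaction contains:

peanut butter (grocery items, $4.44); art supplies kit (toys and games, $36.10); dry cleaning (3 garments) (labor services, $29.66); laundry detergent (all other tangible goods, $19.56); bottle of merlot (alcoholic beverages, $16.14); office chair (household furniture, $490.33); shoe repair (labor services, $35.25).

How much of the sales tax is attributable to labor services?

Dry cleaning (3 garments) $29.66: labor services → 9.5% → $2.82
Shoe repair $35.25: labor services → 9.5% → $3.35
Tax on labor services = $2.82 + $3.35 = $6.17

$6.17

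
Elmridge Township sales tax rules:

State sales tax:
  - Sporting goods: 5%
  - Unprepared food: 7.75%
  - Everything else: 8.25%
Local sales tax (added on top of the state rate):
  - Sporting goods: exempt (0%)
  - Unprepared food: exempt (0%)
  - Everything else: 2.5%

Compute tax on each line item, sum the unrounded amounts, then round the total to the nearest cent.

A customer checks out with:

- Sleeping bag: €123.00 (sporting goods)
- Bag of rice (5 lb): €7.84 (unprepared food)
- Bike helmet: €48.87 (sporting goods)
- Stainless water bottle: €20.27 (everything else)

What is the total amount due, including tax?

Sleeping bag €123.00: sporting goods → 5% + 0% local = 5% → €6.15
Bag of rice (5 lb) €7.84: unprepared food → 7.75% + 0% local = 7.75% → €0.6076
Bike helmet €48.87: sporting goods → 5% + 0% local = 5% → €2.4435
Stainless water bottle €20.27: everything else → 8.25% + 2.5% local = 10.75% → €2.179025
Subtotal = €199.98; unrounded tax = €11.380125 → €11.38; total due = €211.36

€211.36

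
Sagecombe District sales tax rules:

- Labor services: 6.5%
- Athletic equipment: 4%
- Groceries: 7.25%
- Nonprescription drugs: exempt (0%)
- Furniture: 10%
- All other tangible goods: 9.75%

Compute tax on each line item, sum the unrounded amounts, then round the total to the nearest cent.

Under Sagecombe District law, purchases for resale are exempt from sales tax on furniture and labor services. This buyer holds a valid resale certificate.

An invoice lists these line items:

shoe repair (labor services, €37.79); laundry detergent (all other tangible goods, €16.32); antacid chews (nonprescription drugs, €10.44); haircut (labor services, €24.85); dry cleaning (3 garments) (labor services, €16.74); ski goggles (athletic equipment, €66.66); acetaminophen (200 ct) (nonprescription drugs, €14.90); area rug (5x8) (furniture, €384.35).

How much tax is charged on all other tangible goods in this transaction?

Laundry detergent €16.32: all other tangible goods → 9.75% → €1.5912
Tax on all other tangible goods: unrounded sum = €1.5912 → €1.59

€1.59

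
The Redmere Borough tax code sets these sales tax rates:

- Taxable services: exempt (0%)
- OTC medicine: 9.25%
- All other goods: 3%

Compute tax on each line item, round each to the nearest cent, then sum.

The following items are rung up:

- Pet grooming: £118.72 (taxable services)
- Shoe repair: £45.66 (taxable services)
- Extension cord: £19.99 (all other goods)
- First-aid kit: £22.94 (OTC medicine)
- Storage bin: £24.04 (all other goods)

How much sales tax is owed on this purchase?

£3.44

Pet grooming £118.72: taxable services → 0% → £0.00
Shoe repair £45.66: taxable services → 0% → £0.00
Extension cord £19.99: all other goods → 3% → £0.60
First-aid kit £22.94: OTC medicine → 9.25% → £2.12
Storage bin £24.04: all other goods → 3% → £0.72
Total tax = £0.60 + £2.12 + £0.72 = £3.44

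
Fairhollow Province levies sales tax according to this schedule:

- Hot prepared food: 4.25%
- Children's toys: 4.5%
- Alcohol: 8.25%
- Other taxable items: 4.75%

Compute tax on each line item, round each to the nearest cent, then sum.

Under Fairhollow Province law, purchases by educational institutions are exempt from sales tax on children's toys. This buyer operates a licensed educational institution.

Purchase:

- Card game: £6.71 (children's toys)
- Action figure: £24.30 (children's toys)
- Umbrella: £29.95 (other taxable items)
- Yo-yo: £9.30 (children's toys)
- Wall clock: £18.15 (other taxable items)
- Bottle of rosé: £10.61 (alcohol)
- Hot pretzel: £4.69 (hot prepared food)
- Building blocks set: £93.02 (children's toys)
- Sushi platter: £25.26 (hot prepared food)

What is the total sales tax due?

Card game £6.71: children's toys, buyer-exempt → 0% → £0.00
Action figure £24.30: children's toys, buyer-exempt → 0% → £0.00
Umbrella £29.95: other taxable items → 4.75% → £1.42
Yo-yo £9.30: children's toys, buyer-exempt → 0% → £0.00
Wall clock £18.15: other taxable items → 4.75% → £0.86
Bottle of rosé £10.61: alcohol → 8.25% → £0.88
Hot pretzel £4.69: hot prepared food → 4.25% → £0.20
Building blocks set £93.02: children's toys, buyer-exempt → 0% → £0.00
Sushi platter £25.26: hot prepared food → 4.25% → £1.07
Total tax = £1.42 + £0.86 + £0.88 + £0.20 + £1.07 = £4.43

£4.43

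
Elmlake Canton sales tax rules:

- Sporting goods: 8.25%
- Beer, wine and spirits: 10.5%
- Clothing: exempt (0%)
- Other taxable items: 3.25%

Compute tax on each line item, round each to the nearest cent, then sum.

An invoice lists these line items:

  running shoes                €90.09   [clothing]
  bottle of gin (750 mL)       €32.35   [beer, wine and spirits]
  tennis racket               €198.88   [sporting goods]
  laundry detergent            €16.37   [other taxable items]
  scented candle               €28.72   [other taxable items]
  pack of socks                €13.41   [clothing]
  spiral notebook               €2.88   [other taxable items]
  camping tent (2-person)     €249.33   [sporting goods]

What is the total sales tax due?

€41.93

Running shoes €90.09: clothing → 0% → €0.00
Bottle of gin (750 mL) €32.35: beer, wine and spirits → 10.5% → €3.40
Tennis racket €198.88: sporting goods → 8.25% → €16.41
Laundry detergent €16.37: other taxable items → 3.25% → €0.53
Scented candle €28.72: other taxable items → 3.25% → €0.93
Pack of socks €13.41: clothing → 0% → €0.00
Spiral notebook €2.88: other taxable items → 3.25% → €0.09
Camping tent (2-person) €249.33: sporting goods → 8.25% → €20.57
Total tax = €3.40 + €16.41 + €0.53 + €0.93 + €0.09 + €20.57 = €41.93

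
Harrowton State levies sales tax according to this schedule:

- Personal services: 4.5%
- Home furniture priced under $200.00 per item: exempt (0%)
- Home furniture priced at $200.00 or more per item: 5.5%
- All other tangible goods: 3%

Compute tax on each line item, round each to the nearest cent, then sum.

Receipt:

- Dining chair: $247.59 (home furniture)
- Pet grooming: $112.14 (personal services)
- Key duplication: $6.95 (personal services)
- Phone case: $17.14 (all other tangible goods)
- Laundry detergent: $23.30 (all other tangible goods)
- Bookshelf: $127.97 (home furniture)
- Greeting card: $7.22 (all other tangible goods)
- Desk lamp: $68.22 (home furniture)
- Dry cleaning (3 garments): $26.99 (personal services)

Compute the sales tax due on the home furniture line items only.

Dining chair $247.59: home furniture, $200.00 or more → 5.5% → $13.62
Bookshelf $127.97: home furniture, under $200.00 → 0% → $0.00
Desk lamp $68.22: home furniture, under $200.00 → 0% → $0.00
Tax on home furniture = $13.62 + $0.00 + $0.00 = $13.62

$13.62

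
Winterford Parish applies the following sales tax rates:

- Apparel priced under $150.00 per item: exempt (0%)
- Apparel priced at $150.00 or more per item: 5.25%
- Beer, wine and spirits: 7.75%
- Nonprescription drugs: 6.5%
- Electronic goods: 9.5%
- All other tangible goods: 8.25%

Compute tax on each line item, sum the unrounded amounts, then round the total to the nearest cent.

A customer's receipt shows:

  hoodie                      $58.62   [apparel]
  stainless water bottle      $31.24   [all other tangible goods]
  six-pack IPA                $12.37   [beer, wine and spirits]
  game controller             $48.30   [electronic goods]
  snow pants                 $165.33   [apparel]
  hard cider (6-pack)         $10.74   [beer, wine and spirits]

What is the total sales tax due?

$17.64

Hoodie $58.62: apparel, under $150.00 → 0% → $0.00
Stainless water bottle $31.24: all other tangible goods → 8.25% → $2.5773
Six-pack IPA $12.37: beer, wine and spirits → 7.75% → $0.958675
Game controller $48.30: electronic goods → 9.5% → $4.5885
Snow pants $165.33: apparel, $150.00 or more → 5.25% → $8.679825
Hard cider (6-pack) $10.74: beer, wine and spirits → 7.75% → $0.83235
Unrounded tax sum = $17.63665 → $17.64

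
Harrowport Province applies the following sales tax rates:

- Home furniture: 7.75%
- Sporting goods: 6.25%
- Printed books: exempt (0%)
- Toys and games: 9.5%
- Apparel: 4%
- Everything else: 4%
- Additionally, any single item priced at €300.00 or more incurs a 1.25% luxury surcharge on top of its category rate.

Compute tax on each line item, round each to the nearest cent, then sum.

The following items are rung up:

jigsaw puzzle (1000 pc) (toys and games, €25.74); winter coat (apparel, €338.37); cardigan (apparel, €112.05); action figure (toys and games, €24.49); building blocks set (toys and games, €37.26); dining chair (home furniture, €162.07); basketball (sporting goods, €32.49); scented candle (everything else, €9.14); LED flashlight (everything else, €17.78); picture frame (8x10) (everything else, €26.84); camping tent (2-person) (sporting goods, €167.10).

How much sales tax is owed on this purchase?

Jigsaw puzzle (1000 pc) €25.74: toys and games → 9.5% → €2.45
Winter coat €338.37: apparel → 4% + 1.25% surcharge = 5.25% → €17.76
Cardigan €112.05: apparel → 4% → €4.48
Action figure €24.49: toys and games → 9.5% → €2.33
Building blocks set €37.26: toys and games → 9.5% → €3.54
Dining chair €162.07: home furniture → 7.75% → €12.56
Basketball €32.49: sporting goods → 6.25% → €2.03
Scented candle €9.14: everything else → 4% → €0.37
LED flashlight €17.78: everything else → 4% → €0.71
Picture frame (8x10) €26.84: everything else → 4% → €1.07
Camping tent (2-person) €167.10: sporting goods → 6.25% → €10.44
Total tax = €2.45 + €17.76 + €4.48 + €2.33 + €3.54 + €12.56 + €2.03 + €0.37 + €0.71 + €1.07 + €10.44 = €57.74

€57.74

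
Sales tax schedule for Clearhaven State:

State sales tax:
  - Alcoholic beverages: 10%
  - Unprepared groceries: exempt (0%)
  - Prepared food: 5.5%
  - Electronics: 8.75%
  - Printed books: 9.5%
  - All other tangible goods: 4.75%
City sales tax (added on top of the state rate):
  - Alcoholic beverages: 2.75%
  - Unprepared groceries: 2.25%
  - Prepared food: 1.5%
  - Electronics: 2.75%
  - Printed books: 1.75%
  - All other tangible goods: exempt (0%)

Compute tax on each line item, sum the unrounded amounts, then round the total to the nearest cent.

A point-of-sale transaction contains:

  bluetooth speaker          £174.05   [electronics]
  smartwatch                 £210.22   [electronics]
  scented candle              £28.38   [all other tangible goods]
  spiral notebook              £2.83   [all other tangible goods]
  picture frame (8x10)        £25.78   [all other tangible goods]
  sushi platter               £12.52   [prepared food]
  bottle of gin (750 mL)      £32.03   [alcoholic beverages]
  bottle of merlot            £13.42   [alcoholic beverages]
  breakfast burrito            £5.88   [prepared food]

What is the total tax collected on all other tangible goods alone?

Scented candle £28.38: all other tangible goods → 4.75% + 0% city = 4.75% → £1.34805
Spiral notebook £2.83: all other tangible goods → 4.75% + 0% city = 4.75% → £0.134425
Picture frame (8x10) £25.78: all other tangible goods → 4.75% + 0% city = 4.75% → £1.22455
Tax on all other tangible goods: unrounded sum = £2.707025 → £2.71

£2.71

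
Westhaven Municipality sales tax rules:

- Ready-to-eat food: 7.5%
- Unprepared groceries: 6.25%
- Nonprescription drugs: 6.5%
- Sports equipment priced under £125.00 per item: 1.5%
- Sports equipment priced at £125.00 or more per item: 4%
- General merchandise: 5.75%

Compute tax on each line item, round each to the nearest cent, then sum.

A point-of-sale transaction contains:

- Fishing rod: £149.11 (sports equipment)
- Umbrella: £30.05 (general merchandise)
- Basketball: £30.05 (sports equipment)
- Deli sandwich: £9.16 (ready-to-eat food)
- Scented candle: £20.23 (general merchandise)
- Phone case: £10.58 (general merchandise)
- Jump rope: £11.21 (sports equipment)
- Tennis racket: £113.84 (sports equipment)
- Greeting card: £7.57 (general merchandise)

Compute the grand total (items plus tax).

£394.72

Fishing rod £149.11: sports equipment, £125.00 or more → 4% → £5.96
Umbrella £30.05: general merchandise → 5.75% → £1.73
Basketball £30.05: sports equipment, under £125.00 → 1.5% → £0.45
Deli sandwich £9.16: ready-to-eat food → 7.5% → £0.69
Scented candle £20.23: general merchandise → 5.75% → £1.16
Phone case £10.58: general merchandise → 5.75% → £0.61
Jump rope £11.21: sports equipment, under £125.00 → 1.5% → £0.17
Tennis racket £113.84: sports equipment, under £125.00 → 1.5% → £1.71
Greeting card £7.57: general merchandise → 5.75% → £0.44
Subtotal = £381.80; tax = £12.92; total due = £394.72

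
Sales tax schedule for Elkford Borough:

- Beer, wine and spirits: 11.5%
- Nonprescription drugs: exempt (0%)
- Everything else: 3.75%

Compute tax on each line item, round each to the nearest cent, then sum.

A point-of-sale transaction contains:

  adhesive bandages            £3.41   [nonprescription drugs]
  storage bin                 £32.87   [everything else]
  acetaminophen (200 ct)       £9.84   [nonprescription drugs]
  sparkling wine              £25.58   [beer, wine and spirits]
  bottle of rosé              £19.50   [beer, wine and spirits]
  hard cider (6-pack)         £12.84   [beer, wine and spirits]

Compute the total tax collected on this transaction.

£7.89

Adhesive bandages £3.41: nonprescription drugs → 0% → £0.00
Storage bin £32.87: everything else → 3.75% → £1.23
Acetaminophen (200 ct) £9.84: nonprescription drugs → 0% → £0.00
Sparkling wine £25.58: beer, wine and spirits → 11.5% → £2.94
Bottle of rosé £19.50: beer, wine and spirits → 11.5% → £2.24
Hard cider (6-pack) £12.84: beer, wine and spirits → 11.5% → £1.48
Total tax = £1.23 + £2.94 + £2.24 + £1.48 = £7.89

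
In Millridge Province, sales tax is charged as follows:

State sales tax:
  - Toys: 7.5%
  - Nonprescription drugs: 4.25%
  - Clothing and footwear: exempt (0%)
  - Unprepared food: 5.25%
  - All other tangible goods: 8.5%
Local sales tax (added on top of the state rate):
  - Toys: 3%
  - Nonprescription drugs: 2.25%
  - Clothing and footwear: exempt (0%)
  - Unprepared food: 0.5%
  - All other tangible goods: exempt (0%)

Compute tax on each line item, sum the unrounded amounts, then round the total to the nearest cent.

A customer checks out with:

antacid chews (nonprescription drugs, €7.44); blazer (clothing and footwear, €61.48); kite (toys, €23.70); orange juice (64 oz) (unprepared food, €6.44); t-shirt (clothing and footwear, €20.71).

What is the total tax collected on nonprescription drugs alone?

€0.48

Antacid chews €7.44: nonprescription drugs → 4.25% + 2.25% local = 6.5% → €0.4836
Tax on nonprescription drugs: unrounded sum = €0.4836 → €0.48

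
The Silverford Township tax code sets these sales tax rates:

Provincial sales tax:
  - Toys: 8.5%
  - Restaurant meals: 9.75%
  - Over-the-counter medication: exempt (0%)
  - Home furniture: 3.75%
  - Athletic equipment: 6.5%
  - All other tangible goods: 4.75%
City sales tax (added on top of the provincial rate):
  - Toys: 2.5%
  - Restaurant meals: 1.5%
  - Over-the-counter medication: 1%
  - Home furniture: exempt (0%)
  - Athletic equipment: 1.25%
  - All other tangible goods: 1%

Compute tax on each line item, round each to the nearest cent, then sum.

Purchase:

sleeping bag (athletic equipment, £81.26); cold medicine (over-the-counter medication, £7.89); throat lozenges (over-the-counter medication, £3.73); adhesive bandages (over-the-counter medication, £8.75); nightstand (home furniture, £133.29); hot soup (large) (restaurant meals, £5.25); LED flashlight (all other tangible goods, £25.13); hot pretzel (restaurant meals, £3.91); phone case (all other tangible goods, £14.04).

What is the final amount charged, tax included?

Sleeping bag £81.26: athletic equipment → 6.5% + 1.25% city = 7.75% → £6.30
Cold medicine £7.89: over-the-counter medication → 0% + 1% city = 1% → £0.08
Throat lozenges £3.73: over-the-counter medication → 0% + 1% city = 1% → £0.04
Adhesive bandages £8.75: over-the-counter medication → 0% + 1% city = 1% → £0.09
Nightstand £133.29: home furniture → 3.75% + 0% city = 3.75% → £5.00
Hot soup (large) £5.25: restaurant meals → 9.75% + 1.5% city = 11.25% → £0.59
LED flashlight £25.13: all other tangible goods → 4.75% + 1% city = 5.75% → £1.44
Hot pretzel £3.91: restaurant meals → 9.75% + 1.5% city = 11.25% → £0.44
Phone case £14.04: all other tangible goods → 4.75% + 1% city = 5.75% → £0.81
Subtotal = £283.25; tax = £14.79; total due = £298.04

£298.04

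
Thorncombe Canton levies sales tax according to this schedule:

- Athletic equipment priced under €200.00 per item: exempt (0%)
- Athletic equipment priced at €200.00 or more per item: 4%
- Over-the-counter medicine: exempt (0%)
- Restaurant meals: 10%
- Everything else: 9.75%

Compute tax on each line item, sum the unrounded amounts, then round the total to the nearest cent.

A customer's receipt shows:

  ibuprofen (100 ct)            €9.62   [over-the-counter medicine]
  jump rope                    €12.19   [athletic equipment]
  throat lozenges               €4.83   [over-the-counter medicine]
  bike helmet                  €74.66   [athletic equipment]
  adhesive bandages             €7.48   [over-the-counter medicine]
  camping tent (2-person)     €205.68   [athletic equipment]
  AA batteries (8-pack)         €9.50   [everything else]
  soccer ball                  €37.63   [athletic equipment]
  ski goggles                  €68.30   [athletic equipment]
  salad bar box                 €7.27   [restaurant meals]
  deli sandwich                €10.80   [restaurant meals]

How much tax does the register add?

€10.96

Ibuprofen (100 ct) €9.62: over-the-counter medicine → 0% → €0.00
Jump rope €12.19: athletic equipment, under €200.00 → 0% → €0.00
Throat lozenges €4.83: over-the-counter medicine → 0% → €0.00
Bike helmet €74.66: athletic equipment, under €200.00 → 0% → €0.00
Adhesive bandages €7.48: over-the-counter medicine → 0% → €0.00
Camping tent (2-person) €205.68: athletic equipment, €200.00 or more → 4% → €8.2272
AA batteries (8-pack) €9.50: everything else → 9.75% → €0.92625
Soccer ball €37.63: athletic equipment, under €200.00 → 0% → €0.00
Ski goggles €68.30: athletic equipment, under €200.00 → 0% → €0.00
Salad bar box €7.27: restaurant meals → 10% → €0.727
Deli sandwich €10.80: restaurant meals → 10% → €1.08
Unrounded tax sum = €10.96045 → €10.96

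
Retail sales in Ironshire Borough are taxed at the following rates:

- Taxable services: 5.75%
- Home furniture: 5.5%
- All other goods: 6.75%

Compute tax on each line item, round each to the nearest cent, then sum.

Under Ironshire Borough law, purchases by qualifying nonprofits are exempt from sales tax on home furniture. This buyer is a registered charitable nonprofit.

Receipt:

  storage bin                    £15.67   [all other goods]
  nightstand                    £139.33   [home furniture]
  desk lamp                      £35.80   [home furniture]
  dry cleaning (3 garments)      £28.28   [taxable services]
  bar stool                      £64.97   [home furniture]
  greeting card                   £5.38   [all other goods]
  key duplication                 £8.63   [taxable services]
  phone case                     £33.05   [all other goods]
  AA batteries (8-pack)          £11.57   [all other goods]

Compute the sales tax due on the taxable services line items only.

£2.13

Dry cleaning (3 garments) £28.28: taxable services → 5.75% → £1.63
Key duplication £8.63: taxable services → 5.75% → £0.50
Tax on taxable services = £1.63 + £0.50 = £2.13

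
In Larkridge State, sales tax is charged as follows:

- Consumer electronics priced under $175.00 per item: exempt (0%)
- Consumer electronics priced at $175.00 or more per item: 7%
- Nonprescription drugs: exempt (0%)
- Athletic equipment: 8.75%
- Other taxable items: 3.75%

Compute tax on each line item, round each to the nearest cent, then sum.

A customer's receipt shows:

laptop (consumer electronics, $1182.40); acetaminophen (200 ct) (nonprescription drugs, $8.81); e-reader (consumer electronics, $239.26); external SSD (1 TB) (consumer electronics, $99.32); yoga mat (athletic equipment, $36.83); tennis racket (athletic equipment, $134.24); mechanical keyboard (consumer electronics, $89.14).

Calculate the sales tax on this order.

$114.49

Laptop $1182.40: consumer electronics, $175.00 or more → 7% → $82.77
Acetaminophen (200 ct) $8.81: nonprescription drugs → 0% → $0.00
E-reader $239.26: consumer electronics, $175.00 or more → 7% → $16.75
External SSD (1 TB) $99.32: consumer electronics, under $175.00 → 0% → $0.00
Yoga mat $36.83: athletic equipment → 8.75% → $3.22
Tennis racket $134.24: athletic equipment → 8.75% → $11.75
Mechanical keyboard $89.14: consumer electronics, under $175.00 → 0% → $0.00
Total tax = $82.77 + $16.75 + $3.22 + $11.75 = $114.49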